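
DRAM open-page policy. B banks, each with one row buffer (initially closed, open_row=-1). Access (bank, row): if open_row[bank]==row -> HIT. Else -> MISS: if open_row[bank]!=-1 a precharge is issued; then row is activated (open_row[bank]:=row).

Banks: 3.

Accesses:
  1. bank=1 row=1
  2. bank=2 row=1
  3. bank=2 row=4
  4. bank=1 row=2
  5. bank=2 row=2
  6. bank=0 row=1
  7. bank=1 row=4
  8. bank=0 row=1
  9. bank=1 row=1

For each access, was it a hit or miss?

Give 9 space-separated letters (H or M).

Answer: M M M M M M M H M

Derivation:
Acc 1: bank1 row1 -> MISS (open row1); precharges=0
Acc 2: bank2 row1 -> MISS (open row1); precharges=0
Acc 3: bank2 row4 -> MISS (open row4); precharges=1
Acc 4: bank1 row2 -> MISS (open row2); precharges=2
Acc 5: bank2 row2 -> MISS (open row2); precharges=3
Acc 6: bank0 row1 -> MISS (open row1); precharges=3
Acc 7: bank1 row4 -> MISS (open row4); precharges=4
Acc 8: bank0 row1 -> HIT
Acc 9: bank1 row1 -> MISS (open row1); precharges=5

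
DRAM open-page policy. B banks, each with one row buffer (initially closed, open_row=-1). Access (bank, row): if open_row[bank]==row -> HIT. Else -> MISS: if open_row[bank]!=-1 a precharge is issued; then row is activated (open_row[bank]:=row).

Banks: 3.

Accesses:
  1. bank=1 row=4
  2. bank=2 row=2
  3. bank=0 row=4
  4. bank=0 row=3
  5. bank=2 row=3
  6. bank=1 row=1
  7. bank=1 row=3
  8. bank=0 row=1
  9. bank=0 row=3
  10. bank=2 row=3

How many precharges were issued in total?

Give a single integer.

Acc 1: bank1 row4 -> MISS (open row4); precharges=0
Acc 2: bank2 row2 -> MISS (open row2); precharges=0
Acc 3: bank0 row4 -> MISS (open row4); precharges=0
Acc 4: bank0 row3 -> MISS (open row3); precharges=1
Acc 5: bank2 row3 -> MISS (open row3); precharges=2
Acc 6: bank1 row1 -> MISS (open row1); precharges=3
Acc 7: bank1 row3 -> MISS (open row3); precharges=4
Acc 8: bank0 row1 -> MISS (open row1); precharges=5
Acc 9: bank0 row3 -> MISS (open row3); precharges=6
Acc 10: bank2 row3 -> HIT

Answer: 6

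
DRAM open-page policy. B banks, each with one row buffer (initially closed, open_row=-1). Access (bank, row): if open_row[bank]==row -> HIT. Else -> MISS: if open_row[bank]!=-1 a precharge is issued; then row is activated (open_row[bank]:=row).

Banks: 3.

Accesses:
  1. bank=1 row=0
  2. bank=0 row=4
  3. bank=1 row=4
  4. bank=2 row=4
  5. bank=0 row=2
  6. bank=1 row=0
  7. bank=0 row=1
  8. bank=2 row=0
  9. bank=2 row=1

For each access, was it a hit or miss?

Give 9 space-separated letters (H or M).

Answer: M M M M M M M M M

Derivation:
Acc 1: bank1 row0 -> MISS (open row0); precharges=0
Acc 2: bank0 row4 -> MISS (open row4); precharges=0
Acc 3: bank1 row4 -> MISS (open row4); precharges=1
Acc 4: bank2 row4 -> MISS (open row4); precharges=1
Acc 5: bank0 row2 -> MISS (open row2); precharges=2
Acc 6: bank1 row0 -> MISS (open row0); precharges=3
Acc 7: bank0 row1 -> MISS (open row1); precharges=4
Acc 8: bank2 row0 -> MISS (open row0); precharges=5
Acc 9: bank2 row1 -> MISS (open row1); precharges=6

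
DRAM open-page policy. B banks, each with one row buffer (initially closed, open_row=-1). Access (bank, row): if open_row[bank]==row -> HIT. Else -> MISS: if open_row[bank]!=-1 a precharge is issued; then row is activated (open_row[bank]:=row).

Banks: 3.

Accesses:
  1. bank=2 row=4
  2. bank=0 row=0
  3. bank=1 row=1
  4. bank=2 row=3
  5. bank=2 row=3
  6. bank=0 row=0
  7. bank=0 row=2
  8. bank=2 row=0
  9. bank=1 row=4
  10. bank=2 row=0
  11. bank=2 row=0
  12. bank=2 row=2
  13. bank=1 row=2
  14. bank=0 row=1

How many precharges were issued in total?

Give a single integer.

Acc 1: bank2 row4 -> MISS (open row4); precharges=0
Acc 2: bank0 row0 -> MISS (open row0); precharges=0
Acc 3: bank1 row1 -> MISS (open row1); precharges=0
Acc 4: bank2 row3 -> MISS (open row3); precharges=1
Acc 5: bank2 row3 -> HIT
Acc 6: bank0 row0 -> HIT
Acc 7: bank0 row2 -> MISS (open row2); precharges=2
Acc 8: bank2 row0 -> MISS (open row0); precharges=3
Acc 9: bank1 row4 -> MISS (open row4); precharges=4
Acc 10: bank2 row0 -> HIT
Acc 11: bank2 row0 -> HIT
Acc 12: bank2 row2 -> MISS (open row2); precharges=5
Acc 13: bank1 row2 -> MISS (open row2); precharges=6
Acc 14: bank0 row1 -> MISS (open row1); precharges=7

Answer: 7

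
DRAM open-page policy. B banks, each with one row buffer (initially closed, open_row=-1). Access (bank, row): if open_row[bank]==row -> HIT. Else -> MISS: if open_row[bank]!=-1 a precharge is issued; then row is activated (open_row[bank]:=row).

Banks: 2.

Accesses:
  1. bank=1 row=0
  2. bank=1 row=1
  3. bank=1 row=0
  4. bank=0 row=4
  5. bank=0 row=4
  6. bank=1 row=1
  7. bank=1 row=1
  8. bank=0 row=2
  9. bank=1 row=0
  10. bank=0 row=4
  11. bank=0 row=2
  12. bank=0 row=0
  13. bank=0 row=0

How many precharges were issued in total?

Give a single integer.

Acc 1: bank1 row0 -> MISS (open row0); precharges=0
Acc 2: bank1 row1 -> MISS (open row1); precharges=1
Acc 3: bank1 row0 -> MISS (open row0); precharges=2
Acc 4: bank0 row4 -> MISS (open row4); precharges=2
Acc 5: bank0 row4 -> HIT
Acc 6: bank1 row1 -> MISS (open row1); precharges=3
Acc 7: bank1 row1 -> HIT
Acc 8: bank0 row2 -> MISS (open row2); precharges=4
Acc 9: bank1 row0 -> MISS (open row0); precharges=5
Acc 10: bank0 row4 -> MISS (open row4); precharges=6
Acc 11: bank0 row2 -> MISS (open row2); precharges=7
Acc 12: bank0 row0 -> MISS (open row0); precharges=8
Acc 13: bank0 row0 -> HIT

Answer: 8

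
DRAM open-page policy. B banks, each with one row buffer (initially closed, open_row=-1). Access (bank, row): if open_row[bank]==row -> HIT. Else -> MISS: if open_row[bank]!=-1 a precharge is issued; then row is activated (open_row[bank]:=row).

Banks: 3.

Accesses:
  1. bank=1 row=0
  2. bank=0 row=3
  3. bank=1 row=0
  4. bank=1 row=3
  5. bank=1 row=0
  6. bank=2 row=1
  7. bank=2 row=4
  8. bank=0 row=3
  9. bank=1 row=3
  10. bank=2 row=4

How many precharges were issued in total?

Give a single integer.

Answer: 4

Derivation:
Acc 1: bank1 row0 -> MISS (open row0); precharges=0
Acc 2: bank0 row3 -> MISS (open row3); precharges=0
Acc 3: bank1 row0 -> HIT
Acc 4: bank1 row3 -> MISS (open row3); precharges=1
Acc 5: bank1 row0 -> MISS (open row0); precharges=2
Acc 6: bank2 row1 -> MISS (open row1); precharges=2
Acc 7: bank2 row4 -> MISS (open row4); precharges=3
Acc 8: bank0 row3 -> HIT
Acc 9: bank1 row3 -> MISS (open row3); precharges=4
Acc 10: bank2 row4 -> HIT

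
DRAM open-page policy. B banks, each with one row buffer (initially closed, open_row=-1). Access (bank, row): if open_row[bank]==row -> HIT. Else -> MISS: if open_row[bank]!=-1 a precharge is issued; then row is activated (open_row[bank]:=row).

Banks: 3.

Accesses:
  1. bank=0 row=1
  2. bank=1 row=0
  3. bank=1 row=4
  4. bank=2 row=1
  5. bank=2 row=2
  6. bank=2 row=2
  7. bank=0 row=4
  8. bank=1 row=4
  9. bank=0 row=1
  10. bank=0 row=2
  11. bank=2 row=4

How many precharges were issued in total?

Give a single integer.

Answer: 6

Derivation:
Acc 1: bank0 row1 -> MISS (open row1); precharges=0
Acc 2: bank1 row0 -> MISS (open row0); precharges=0
Acc 3: bank1 row4 -> MISS (open row4); precharges=1
Acc 4: bank2 row1 -> MISS (open row1); precharges=1
Acc 5: bank2 row2 -> MISS (open row2); precharges=2
Acc 6: bank2 row2 -> HIT
Acc 7: bank0 row4 -> MISS (open row4); precharges=3
Acc 8: bank1 row4 -> HIT
Acc 9: bank0 row1 -> MISS (open row1); precharges=4
Acc 10: bank0 row2 -> MISS (open row2); precharges=5
Acc 11: bank2 row4 -> MISS (open row4); precharges=6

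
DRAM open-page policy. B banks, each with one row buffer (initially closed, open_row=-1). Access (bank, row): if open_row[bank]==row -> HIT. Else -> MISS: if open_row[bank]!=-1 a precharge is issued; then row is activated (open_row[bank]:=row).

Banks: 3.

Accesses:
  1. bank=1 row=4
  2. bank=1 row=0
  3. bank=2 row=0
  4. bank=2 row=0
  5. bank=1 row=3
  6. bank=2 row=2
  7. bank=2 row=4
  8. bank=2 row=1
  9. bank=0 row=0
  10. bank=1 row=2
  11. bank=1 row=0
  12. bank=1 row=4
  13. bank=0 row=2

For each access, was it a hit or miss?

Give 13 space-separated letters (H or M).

Answer: M M M H M M M M M M M M M

Derivation:
Acc 1: bank1 row4 -> MISS (open row4); precharges=0
Acc 2: bank1 row0 -> MISS (open row0); precharges=1
Acc 3: bank2 row0 -> MISS (open row0); precharges=1
Acc 4: bank2 row0 -> HIT
Acc 5: bank1 row3 -> MISS (open row3); precharges=2
Acc 6: bank2 row2 -> MISS (open row2); precharges=3
Acc 7: bank2 row4 -> MISS (open row4); precharges=4
Acc 8: bank2 row1 -> MISS (open row1); precharges=5
Acc 9: bank0 row0 -> MISS (open row0); precharges=5
Acc 10: bank1 row2 -> MISS (open row2); precharges=6
Acc 11: bank1 row0 -> MISS (open row0); precharges=7
Acc 12: bank1 row4 -> MISS (open row4); precharges=8
Acc 13: bank0 row2 -> MISS (open row2); precharges=9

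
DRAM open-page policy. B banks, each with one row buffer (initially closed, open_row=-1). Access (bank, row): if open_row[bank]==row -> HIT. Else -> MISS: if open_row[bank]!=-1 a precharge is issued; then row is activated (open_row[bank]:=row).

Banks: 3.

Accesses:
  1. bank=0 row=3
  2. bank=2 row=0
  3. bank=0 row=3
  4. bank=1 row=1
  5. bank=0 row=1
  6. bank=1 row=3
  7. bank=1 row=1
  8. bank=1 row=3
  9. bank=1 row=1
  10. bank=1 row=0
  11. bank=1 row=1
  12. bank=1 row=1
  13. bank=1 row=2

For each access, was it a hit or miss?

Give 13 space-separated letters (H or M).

Answer: M M H M M M M M M M M H M

Derivation:
Acc 1: bank0 row3 -> MISS (open row3); precharges=0
Acc 2: bank2 row0 -> MISS (open row0); precharges=0
Acc 3: bank0 row3 -> HIT
Acc 4: bank1 row1 -> MISS (open row1); precharges=0
Acc 5: bank0 row1 -> MISS (open row1); precharges=1
Acc 6: bank1 row3 -> MISS (open row3); precharges=2
Acc 7: bank1 row1 -> MISS (open row1); precharges=3
Acc 8: bank1 row3 -> MISS (open row3); precharges=4
Acc 9: bank1 row1 -> MISS (open row1); precharges=5
Acc 10: bank1 row0 -> MISS (open row0); precharges=6
Acc 11: bank1 row1 -> MISS (open row1); precharges=7
Acc 12: bank1 row1 -> HIT
Acc 13: bank1 row2 -> MISS (open row2); precharges=8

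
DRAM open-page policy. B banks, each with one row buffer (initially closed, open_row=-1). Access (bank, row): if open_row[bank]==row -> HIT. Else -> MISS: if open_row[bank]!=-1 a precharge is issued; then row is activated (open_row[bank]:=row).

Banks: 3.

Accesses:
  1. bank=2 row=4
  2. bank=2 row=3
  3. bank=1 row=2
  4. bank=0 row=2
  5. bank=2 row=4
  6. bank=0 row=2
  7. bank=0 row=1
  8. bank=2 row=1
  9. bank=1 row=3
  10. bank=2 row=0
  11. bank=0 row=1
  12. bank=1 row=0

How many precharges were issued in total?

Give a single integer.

Answer: 7

Derivation:
Acc 1: bank2 row4 -> MISS (open row4); precharges=0
Acc 2: bank2 row3 -> MISS (open row3); precharges=1
Acc 3: bank1 row2 -> MISS (open row2); precharges=1
Acc 4: bank0 row2 -> MISS (open row2); precharges=1
Acc 5: bank2 row4 -> MISS (open row4); precharges=2
Acc 6: bank0 row2 -> HIT
Acc 7: bank0 row1 -> MISS (open row1); precharges=3
Acc 8: bank2 row1 -> MISS (open row1); precharges=4
Acc 9: bank1 row3 -> MISS (open row3); precharges=5
Acc 10: bank2 row0 -> MISS (open row0); precharges=6
Acc 11: bank0 row1 -> HIT
Acc 12: bank1 row0 -> MISS (open row0); precharges=7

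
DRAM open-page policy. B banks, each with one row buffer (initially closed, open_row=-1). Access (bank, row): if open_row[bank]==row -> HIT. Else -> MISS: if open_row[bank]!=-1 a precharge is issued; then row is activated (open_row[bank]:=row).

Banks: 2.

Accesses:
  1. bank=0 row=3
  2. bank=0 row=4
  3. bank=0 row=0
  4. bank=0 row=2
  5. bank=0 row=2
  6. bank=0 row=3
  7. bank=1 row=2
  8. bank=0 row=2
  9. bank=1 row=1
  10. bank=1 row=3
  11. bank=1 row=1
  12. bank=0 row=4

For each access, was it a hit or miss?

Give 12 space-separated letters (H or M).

Answer: M M M M H M M M M M M M

Derivation:
Acc 1: bank0 row3 -> MISS (open row3); precharges=0
Acc 2: bank0 row4 -> MISS (open row4); precharges=1
Acc 3: bank0 row0 -> MISS (open row0); precharges=2
Acc 4: bank0 row2 -> MISS (open row2); precharges=3
Acc 5: bank0 row2 -> HIT
Acc 6: bank0 row3 -> MISS (open row3); precharges=4
Acc 7: bank1 row2 -> MISS (open row2); precharges=4
Acc 8: bank0 row2 -> MISS (open row2); precharges=5
Acc 9: bank1 row1 -> MISS (open row1); precharges=6
Acc 10: bank1 row3 -> MISS (open row3); precharges=7
Acc 11: bank1 row1 -> MISS (open row1); precharges=8
Acc 12: bank0 row4 -> MISS (open row4); precharges=9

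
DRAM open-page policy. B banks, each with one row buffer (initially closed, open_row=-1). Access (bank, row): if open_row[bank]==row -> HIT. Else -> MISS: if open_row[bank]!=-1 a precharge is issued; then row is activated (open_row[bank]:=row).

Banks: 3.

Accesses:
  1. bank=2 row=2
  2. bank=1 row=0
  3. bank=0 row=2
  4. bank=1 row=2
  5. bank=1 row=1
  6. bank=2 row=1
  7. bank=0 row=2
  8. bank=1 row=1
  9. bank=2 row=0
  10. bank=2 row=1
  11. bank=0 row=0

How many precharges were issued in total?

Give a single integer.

Answer: 6

Derivation:
Acc 1: bank2 row2 -> MISS (open row2); precharges=0
Acc 2: bank1 row0 -> MISS (open row0); precharges=0
Acc 3: bank0 row2 -> MISS (open row2); precharges=0
Acc 4: bank1 row2 -> MISS (open row2); precharges=1
Acc 5: bank1 row1 -> MISS (open row1); precharges=2
Acc 6: bank2 row1 -> MISS (open row1); precharges=3
Acc 7: bank0 row2 -> HIT
Acc 8: bank1 row1 -> HIT
Acc 9: bank2 row0 -> MISS (open row0); precharges=4
Acc 10: bank2 row1 -> MISS (open row1); precharges=5
Acc 11: bank0 row0 -> MISS (open row0); precharges=6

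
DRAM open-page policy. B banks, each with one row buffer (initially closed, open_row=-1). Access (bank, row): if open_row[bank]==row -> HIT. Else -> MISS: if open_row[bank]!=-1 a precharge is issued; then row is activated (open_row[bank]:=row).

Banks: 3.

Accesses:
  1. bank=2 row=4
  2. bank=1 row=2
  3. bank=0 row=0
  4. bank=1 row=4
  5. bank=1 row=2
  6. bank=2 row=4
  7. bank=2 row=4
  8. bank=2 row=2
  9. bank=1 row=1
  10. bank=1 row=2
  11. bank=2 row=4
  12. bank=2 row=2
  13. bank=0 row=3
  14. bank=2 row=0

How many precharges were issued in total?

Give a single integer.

Acc 1: bank2 row4 -> MISS (open row4); precharges=0
Acc 2: bank1 row2 -> MISS (open row2); precharges=0
Acc 3: bank0 row0 -> MISS (open row0); precharges=0
Acc 4: bank1 row4 -> MISS (open row4); precharges=1
Acc 5: bank1 row2 -> MISS (open row2); precharges=2
Acc 6: bank2 row4 -> HIT
Acc 7: bank2 row4 -> HIT
Acc 8: bank2 row2 -> MISS (open row2); precharges=3
Acc 9: bank1 row1 -> MISS (open row1); precharges=4
Acc 10: bank1 row2 -> MISS (open row2); precharges=5
Acc 11: bank2 row4 -> MISS (open row4); precharges=6
Acc 12: bank2 row2 -> MISS (open row2); precharges=7
Acc 13: bank0 row3 -> MISS (open row3); precharges=8
Acc 14: bank2 row0 -> MISS (open row0); precharges=9

Answer: 9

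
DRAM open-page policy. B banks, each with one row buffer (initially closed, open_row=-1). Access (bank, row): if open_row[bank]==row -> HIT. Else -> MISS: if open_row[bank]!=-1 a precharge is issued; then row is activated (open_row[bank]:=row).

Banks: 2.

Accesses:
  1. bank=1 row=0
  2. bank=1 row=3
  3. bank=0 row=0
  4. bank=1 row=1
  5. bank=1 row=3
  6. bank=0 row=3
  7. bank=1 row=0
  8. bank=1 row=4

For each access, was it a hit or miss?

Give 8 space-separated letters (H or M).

Answer: M M M M M M M M

Derivation:
Acc 1: bank1 row0 -> MISS (open row0); precharges=0
Acc 2: bank1 row3 -> MISS (open row3); precharges=1
Acc 3: bank0 row0 -> MISS (open row0); precharges=1
Acc 4: bank1 row1 -> MISS (open row1); precharges=2
Acc 5: bank1 row3 -> MISS (open row3); precharges=3
Acc 6: bank0 row3 -> MISS (open row3); precharges=4
Acc 7: bank1 row0 -> MISS (open row0); precharges=5
Acc 8: bank1 row4 -> MISS (open row4); precharges=6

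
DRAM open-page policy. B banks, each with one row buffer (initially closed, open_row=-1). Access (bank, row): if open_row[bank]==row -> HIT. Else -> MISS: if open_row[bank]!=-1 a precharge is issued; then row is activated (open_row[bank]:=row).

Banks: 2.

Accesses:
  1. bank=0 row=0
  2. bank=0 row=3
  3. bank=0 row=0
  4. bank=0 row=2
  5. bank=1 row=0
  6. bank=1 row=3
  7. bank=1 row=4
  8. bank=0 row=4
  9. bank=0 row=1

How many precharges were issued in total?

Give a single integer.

Answer: 7

Derivation:
Acc 1: bank0 row0 -> MISS (open row0); precharges=0
Acc 2: bank0 row3 -> MISS (open row3); precharges=1
Acc 3: bank0 row0 -> MISS (open row0); precharges=2
Acc 4: bank0 row2 -> MISS (open row2); precharges=3
Acc 5: bank1 row0 -> MISS (open row0); precharges=3
Acc 6: bank1 row3 -> MISS (open row3); precharges=4
Acc 7: bank1 row4 -> MISS (open row4); precharges=5
Acc 8: bank0 row4 -> MISS (open row4); precharges=6
Acc 9: bank0 row1 -> MISS (open row1); precharges=7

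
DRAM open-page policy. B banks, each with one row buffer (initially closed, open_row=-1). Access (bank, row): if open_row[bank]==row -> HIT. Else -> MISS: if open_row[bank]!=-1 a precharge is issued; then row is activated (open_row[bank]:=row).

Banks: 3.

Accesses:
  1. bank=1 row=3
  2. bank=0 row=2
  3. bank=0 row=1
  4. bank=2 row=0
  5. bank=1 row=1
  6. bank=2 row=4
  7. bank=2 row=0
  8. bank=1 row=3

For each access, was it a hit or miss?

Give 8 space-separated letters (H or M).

Acc 1: bank1 row3 -> MISS (open row3); precharges=0
Acc 2: bank0 row2 -> MISS (open row2); precharges=0
Acc 3: bank0 row1 -> MISS (open row1); precharges=1
Acc 4: bank2 row0 -> MISS (open row0); precharges=1
Acc 5: bank1 row1 -> MISS (open row1); precharges=2
Acc 6: bank2 row4 -> MISS (open row4); precharges=3
Acc 7: bank2 row0 -> MISS (open row0); precharges=4
Acc 8: bank1 row3 -> MISS (open row3); precharges=5

Answer: M M M M M M M M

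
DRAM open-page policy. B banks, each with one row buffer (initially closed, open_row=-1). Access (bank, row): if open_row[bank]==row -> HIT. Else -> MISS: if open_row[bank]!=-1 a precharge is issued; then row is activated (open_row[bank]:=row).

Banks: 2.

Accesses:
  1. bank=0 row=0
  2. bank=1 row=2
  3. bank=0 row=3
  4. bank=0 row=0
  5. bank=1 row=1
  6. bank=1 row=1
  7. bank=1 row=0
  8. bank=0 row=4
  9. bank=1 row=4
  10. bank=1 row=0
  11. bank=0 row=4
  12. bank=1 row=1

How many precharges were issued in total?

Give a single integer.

Acc 1: bank0 row0 -> MISS (open row0); precharges=0
Acc 2: bank1 row2 -> MISS (open row2); precharges=0
Acc 3: bank0 row3 -> MISS (open row3); precharges=1
Acc 4: bank0 row0 -> MISS (open row0); precharges=2
Acc 5: bank1 row1 -> MISS (open row1); precharges=3
Acc 6: bank1 row1 -> HIT
Acc 7: bank1 row0 -> MISS (open row0); precharges=4
Acc 8: bank0 row4 -> MISS (open row4); precharges=5
Acc 9: bank1 row4 -> MISS (open row4); precharges=6
Acc 10: bank1 row0 -> MISS (open row0); precharges=7
Acc 11: bank0 row4 -> HIT
Acc 12: bank1 row1 -> MISS (open row1); precharges=8

Answer: 8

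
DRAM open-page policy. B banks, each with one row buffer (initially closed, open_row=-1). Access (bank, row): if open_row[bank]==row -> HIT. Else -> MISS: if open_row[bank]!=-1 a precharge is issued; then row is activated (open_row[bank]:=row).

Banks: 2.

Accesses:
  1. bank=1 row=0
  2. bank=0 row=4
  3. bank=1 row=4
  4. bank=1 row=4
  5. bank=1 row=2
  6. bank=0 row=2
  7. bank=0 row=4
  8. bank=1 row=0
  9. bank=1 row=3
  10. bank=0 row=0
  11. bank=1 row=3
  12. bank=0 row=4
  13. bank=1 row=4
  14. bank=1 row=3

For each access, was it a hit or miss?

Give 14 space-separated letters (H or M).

Acc 1: bank1 row0 -> MISS (open row0); precharges=0
Acc 2: bank0 row4 -> MISS (open row4); precharges=0
Acc 3: bank1 row4 -> MISS (open row4); precharges=1
Acc 4: bank1 row4 -> HIT
Acc 5: bank1 row2 -> MISS (open row2); precharges=2
Acc 6: bank0 row2 -> MISS (open row2); precharges=3
Acc 7: bank0 row4 -> MISS (open row4); precharges=4
Acc 8: bank1 row0 -> MISS (open row0); precharges=5
Acc 9: bank1 row3 -> MISS (open row3); precharges=6
Acc 10: bank0 row0 -> MISS (open row0); precharges=7
Acc 11: bank1 row3 -> HIT
Acc 12: bank0 row4 -> MISS (open row4); precharges=8
Acc 13: bank1 row4 -> MISS (open row4); precharges=9
Acc 14: bank1 row3 -> MISS (open row3); precharges=10

Answer: M M M H M M M M M M H M M M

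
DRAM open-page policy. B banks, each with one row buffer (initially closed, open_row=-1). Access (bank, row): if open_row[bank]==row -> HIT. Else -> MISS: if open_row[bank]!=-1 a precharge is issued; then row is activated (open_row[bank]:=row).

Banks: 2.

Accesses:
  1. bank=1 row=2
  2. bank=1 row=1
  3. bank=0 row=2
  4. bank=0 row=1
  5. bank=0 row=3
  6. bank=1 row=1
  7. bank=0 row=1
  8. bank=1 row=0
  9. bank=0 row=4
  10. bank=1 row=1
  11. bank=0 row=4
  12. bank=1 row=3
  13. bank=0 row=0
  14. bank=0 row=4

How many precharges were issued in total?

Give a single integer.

Answer: 10

Derivation:
Acc 1: bank1 row2 -> MISS (open row2); precharges=0
Acc 2: bank1 row1 -> MISS (open row1); precharges=1
Acc 3: bank0 row2 -> MISS (open row2); precharges=1
Acc 4: bank0 row1 -> MISS (open row1); precharges=2
Acc 5: bank0 row3 -> MISS (open row3); precharges=3
Acc 6: bank1 row1 -> HIT
Acc 7: bank0 row1 -> MISS (open row1); precharges=4
Acc 8: bank1 row0 -> MISS (open row0); precharges=5
Acc 9: bank0 row4 -> MISS (open row4); precharges=6
Acc 10: bank1 row1 -> MISS (open row1); precharges=7
Acc 11: bank0 row4 -> HIT
Acc 12: bank1 row3 -> MISS (open row3); precharges=8
Acc 13: bank0 row0 -> MISS (open row0); precharges=9
Acc 14: bank0 row4 -> MISS (open row4); precharges=10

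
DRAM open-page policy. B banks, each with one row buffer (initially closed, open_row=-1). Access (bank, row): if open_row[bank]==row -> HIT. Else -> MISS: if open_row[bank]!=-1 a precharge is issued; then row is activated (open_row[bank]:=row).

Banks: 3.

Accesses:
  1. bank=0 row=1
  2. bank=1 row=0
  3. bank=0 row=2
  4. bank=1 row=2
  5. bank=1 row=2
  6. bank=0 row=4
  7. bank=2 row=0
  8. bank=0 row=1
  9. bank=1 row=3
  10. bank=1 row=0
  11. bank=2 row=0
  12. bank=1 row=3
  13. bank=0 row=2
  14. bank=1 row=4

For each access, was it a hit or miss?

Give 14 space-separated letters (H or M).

Answer: M M M M H M M M M M H M M M

Derivation:
Acc 1: bank0 row1 -> MISS (open row1); precharges=0
Acc 2: bank1 row0 -> MISS (open row0); precharges=0
Acc 3: bank0 row2 -> MISS (open row2); precharges=1
Acc 4: bank1 row2 -> MISS (open row2); precharges=2
Acc 5: bank1 row2 -> HIT
Acc 6: bank0 row4 -> MISS (open row4); precharges=3
Acc 7: bank2 row0 -> MISS (open row0); precharges=3
Acc 8: bank0 row1 -> MISS (open row1); precharges=4
Acc 9: bank1 row3 -> MISS (open row3); precharges=5
Acc 10: bank1 row0 -> MISS (open row0); precharges=6
Acc 11: bank2 row0 -> HIT
Acc 12: bank1 row3 -> MISS (open row3); precharges=7
Acc 13: bank0 row2 -> MISS (open row2); precharges=8
Acc 14: bank1 row4 -> MISS (open row4); precharges=9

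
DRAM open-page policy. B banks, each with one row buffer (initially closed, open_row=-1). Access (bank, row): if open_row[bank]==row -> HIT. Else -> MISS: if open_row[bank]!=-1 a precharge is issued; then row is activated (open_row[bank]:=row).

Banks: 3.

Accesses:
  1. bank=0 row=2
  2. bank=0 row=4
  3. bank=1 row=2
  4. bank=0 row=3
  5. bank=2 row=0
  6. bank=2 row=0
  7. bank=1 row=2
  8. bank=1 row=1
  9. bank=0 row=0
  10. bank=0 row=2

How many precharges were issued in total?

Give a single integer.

Answer: 5

Derivation:
Acc 1: bank0 row2 -> MISS (open row2); precharges=0
Acc 2: bank0 row4 -> MISS (open row4); precharges=1
Acc 3: bank1 row2 -> MISS (open row2); precharges=1
Acc 4: bank0 row3 -> MISS (open row3); precharges=2
Acc 5: bank2 row0 -> MISS (open row0); precharges=2
Acc 6: bank2 row0 -> HIT
Acc 7: bank1 row2 -> HIT
Acc 8: bank1 row1 -> MISS (open row1); precharges=3
Acc 9: bank0 row0 -> MISS (open row0); precharges=4
Acc 10: bank0 row2 -> MISS (open row2); precharges=5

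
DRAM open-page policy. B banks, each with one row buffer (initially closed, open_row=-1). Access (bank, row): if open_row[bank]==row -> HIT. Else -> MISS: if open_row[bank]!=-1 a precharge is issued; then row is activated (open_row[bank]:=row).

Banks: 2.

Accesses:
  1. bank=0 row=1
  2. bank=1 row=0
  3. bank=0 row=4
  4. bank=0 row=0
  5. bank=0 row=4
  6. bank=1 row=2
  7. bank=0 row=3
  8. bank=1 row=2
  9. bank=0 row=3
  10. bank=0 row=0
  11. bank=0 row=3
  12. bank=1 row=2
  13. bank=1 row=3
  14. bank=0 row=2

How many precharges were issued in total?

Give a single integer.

Acc 1: bank0 row1 -> MISS (open row1); precharges=0
Acc 2: bank1 row0 -> MISS (open row0); precharges=0
Acc 3: bank0 row4 -> MISS (open row4); precharges=1
Acc 4: bank0 row0 -> MISS (open row0); precharges=2
Acc 5: bank0 row4 -> MISS (open row4); precharges=3
Acc 6: bank1 row2 -> MISS (open row2); precharges=4
Acc 7: bank0 row3 -> MISS (open row3); precharges=5
Acc 8: bank1 row2 -> HIT
Acc 9: bank0 row3 -> HIT
Acc 10: bank0 row0 -> MISS (open row0); precharges=6
Acc 11: bank0 row3 -> MISS (open row3); precharges=7
Acc 12: bank1 row2 -> HIT
Acc 13: bank1 row3 -> MISS (open row3); precharges=8
Acc 14: bank0 row2 -> MISS (open row2); precharges=9

Answer: 9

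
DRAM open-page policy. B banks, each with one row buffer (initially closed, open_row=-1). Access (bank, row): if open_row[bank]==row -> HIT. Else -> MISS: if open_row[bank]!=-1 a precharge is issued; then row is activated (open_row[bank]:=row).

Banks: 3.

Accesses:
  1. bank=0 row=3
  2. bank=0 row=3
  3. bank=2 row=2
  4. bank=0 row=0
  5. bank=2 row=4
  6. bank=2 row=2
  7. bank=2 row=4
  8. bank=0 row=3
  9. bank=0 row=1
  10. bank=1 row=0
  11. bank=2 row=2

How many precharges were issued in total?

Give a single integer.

Acc 1: bank0 row3 -> MISS (open row3); precharges=0
Acc 2: bank0 row3 -> HIT
Acc 3: bank2 row2 -> MISS (open row2); precharges=0
Acc 4: bank0 row0 -> MISS (open row0); precharges=1
Acc 5: bank2 row4 -> MISS (open row4); precharges=2
Acc 6: bank2 row2 -> MISS (open row2); precharges=3
Acc 7: bank2 row4 -> MISS (open row4); precharges=4
Acc 8: bank0 row3 -> MISS (open row3); precharges=5
Acc 9: bank0 row1 -> MISS (open row1); precharges=6
Acc 10: bank1 row0 -> MISS (open row0); precharges=6
Acc 11: bank2 row2 -> MISS (open row2); precharges=7

Answer: 7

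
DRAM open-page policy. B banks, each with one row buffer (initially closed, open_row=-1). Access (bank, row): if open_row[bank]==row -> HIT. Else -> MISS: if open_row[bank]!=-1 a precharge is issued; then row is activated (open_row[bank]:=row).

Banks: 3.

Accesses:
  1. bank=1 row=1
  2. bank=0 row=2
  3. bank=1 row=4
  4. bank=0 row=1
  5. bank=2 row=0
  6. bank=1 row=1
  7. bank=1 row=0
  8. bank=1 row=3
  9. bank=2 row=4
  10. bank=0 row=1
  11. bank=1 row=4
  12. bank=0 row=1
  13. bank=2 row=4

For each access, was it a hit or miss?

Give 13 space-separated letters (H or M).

Acc 1: bank1 row1 -> MISS (open row1); precharges=0
Acc 2: bank0 row2 -> MISS (open row2); precharges=0
Acc 3: bank1 row4 -> MISS (open row4); precharges=1
Acc 4: bank0 row1 -> MISS (open row1); precharges=2
Acc 5: bank2 row0 -> MISS (open row0); precharges=2
Acc 6: bank1 row1 -> MISS (open row1); precharges=3
Acc 7: bank1 row0 -> MISS (open row0); precharges=4
Acc 8: bank1 row3 -> MISS (open row3); precharges=5
Acc 9: bank2 row4 -> MISS (open row4); precharges=6
Acc 10: bank0 row1 -> HIT
Acc 11: bank1 row4 -> MISS (open row4); precharges=7
Acc 12: bank0 row1 -> HIT
Acc 13: bank2 row4 -> HIT

Answer: M M M M M M M M M H M H H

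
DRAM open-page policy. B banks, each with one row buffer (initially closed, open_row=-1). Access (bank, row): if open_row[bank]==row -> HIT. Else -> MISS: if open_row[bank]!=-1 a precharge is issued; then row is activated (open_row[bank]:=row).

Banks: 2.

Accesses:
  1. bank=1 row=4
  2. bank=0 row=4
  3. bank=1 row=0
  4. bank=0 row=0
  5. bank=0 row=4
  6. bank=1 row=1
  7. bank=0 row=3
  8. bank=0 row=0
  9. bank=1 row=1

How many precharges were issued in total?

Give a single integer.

Answer: 6

Derivation:
Acc 1: bank1 row4 -> MISS (open row4); precharges=0
Acc 2: bank0 row4 -> MISS (open row4); precharges=0
Acc 3: bank1 row0 -> MISS (open row0); precharges=1
Acc 4: bank0 row0 -> MISS (open row0); precharges=2
Acc 5: bank0 row4 -> MISS (open row4); precharges=3
Acc 6: bank1 row1 -> MISS (open row1); precharges=4
Acc 7: bank0 row3 -> MISS (open row3); precharges=5
Acc 8: bank0 row0 -> MISS (open row0); precharges=6
Acc 9: bank1 row1 -> HIT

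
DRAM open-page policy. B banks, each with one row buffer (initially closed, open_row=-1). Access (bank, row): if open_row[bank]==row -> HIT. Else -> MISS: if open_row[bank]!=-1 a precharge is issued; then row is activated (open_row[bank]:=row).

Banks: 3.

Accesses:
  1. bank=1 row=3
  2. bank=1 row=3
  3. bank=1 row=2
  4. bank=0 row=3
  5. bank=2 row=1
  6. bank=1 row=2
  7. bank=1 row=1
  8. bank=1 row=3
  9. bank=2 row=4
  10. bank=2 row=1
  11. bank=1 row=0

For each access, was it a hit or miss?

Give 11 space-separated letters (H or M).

Acc 1: bank1 row3 -> MISS (open row3); precharges=0
Acc 2: bank1 row3 -> HIT
Acc 3: bank1 row2 -> MISS (open row2); precharges=1
Acc 4: bank0 row3 -> MISS (open row3); precharges=1
Acc 5: bank2 row1 -> MISS (open row1); precharges=1
Acc 6: bank1 row2 -> HIT
Acc 7: bank1 row1 -> MISS (open row1); precharges=2
Acc 8: bank1 row3 -> MISS (open row3); precharges=3
Acc 9: bank2 row4 -> MISS (open row4); precharges=4
Acc 10: bank2 row1 -> MISS (open row1); precharges=5
Acc 11: bank1 row0 -> MISS (open row0); precharges=6

Answer: M H M M M H M M M M M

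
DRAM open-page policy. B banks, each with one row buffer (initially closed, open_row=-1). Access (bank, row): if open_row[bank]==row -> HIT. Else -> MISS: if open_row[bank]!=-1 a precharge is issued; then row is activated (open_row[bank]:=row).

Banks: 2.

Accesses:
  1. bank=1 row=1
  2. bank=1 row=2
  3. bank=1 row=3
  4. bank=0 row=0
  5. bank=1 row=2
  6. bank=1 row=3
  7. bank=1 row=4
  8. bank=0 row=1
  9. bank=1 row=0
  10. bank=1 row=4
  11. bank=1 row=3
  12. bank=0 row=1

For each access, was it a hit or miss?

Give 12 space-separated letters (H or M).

Answer: M M M M M M M M M M M H

Derivation:
Acc 1: bank1 row1 -> MISS (open row1); precharges=0
Acc 2: bank1 row2 -> MISS (open row2); precharges=1
Acc 3: bank1 row3 -> MISS (open row3); precharges=2
Acc 4: bank0 row0 -> MISS (open row0); precharges=2
Acc 5: bank1 row2 -> MISS (open row2); precharges=3
Acc 6: bank1 row3 -> MISS (open row3); precharges=4
Acc 7: bank1 row4 -> MISS (open row4); precharges=5
Acc 8: bank0 row1 -> MISS (open row1); precharges=6
Acc 9: bank1 row0 -> MISS (open row0); precharges=7
Acc 10: bank1 row4 -> MISS (open row4); precharges=8
Acc 11: bank1 row3 -> MISS (open row3); precharges=9
Acc 12: bank0 row1 -> HIT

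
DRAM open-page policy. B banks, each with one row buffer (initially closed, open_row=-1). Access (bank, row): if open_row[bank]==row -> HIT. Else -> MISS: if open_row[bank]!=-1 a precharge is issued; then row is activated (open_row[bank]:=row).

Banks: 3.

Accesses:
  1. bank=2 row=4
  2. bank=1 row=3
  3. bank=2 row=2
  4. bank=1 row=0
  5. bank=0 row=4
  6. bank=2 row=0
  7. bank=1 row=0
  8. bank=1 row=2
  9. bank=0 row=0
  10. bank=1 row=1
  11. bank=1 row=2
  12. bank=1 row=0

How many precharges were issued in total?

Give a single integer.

Answer: 8

Derivation:
Acc 1: bank2 row4 -> MISS (open row4); precharges=0
Acc 2: bank1 row3 -> MISS (open row3); precharges=0
Acc 3: bank2 row2 -> MISS (open row2); precharges=1
Acc 4: bank1 row0 -> MISS (open row0); precharges=2
Acc 5: bank0 row4 -> MISS (open row4); precharges=2
Acc 6: bank2 row0 -> MISS (open row0); precharges=3
Acc 7: bank1 row0 -> HIT
Acc 8: bank1 row2 -> MISS (open row2); precharges=4
Acc 9: bank0 row0 -> MISS (open row0); precharges=5
Acc 10: bank1 row1 -> MISS (open row1); precharges=6
Acc 11: bank1 row2 -> MISS (open row2); precharges=7
Acc 12: bank1 row0 -> MISS (open row0); precharges=8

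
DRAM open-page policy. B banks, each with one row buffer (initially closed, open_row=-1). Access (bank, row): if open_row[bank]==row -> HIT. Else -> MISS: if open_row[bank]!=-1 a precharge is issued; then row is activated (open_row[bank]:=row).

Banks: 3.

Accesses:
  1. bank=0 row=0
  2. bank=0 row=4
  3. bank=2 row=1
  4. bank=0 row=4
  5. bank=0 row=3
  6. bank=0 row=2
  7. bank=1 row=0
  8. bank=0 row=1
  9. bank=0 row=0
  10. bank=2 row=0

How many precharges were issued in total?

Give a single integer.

Acc 1: bank0 row0 -> MISS (open row0); precharges=0
Acc 2: bank0 row4 -> MISS (open row4); precharges=1
Acc 3: bank2 row1 -> MISS (open row1); precharges=1
Acc 4: bank0 row4 -> HIT
Acc 5: bank0 row3 -> MISS (open row3); precharges=2
Acc 6: bank0 row2 -> MISS (open row2); precharges=3
Acc 7: bank1 row0 -> MISS (open row0); precharges=3
Acc 8: bank0 row1 -> MISS (open row1); precharges=4
Acc 9: bank0 row0 -> MISS (open row0); precharges=5
Acc 10: bank2 row0 -> MISS (open row0); precharges=6

Answer: 6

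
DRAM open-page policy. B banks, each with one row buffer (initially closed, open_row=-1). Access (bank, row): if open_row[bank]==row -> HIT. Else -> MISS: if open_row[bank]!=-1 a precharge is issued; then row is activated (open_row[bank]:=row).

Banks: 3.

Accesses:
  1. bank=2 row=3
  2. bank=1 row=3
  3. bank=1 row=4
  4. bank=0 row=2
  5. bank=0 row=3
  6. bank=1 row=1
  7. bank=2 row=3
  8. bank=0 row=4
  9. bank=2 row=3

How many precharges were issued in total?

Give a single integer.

Answer: 4

Derivation:
Acc 1: bank2 row3 -> MISS (open row3); precharges=0
Acc 2: bank1 row3 -> MISS (open row3); precharges=0
Acc 3: bank1 row4 -> MISS (open row4); precharges=1
Acc 4: bank0 row2 -> MISS (open row2); precharges=1
Acc 5: bank0 row3 -> MISS (open row3); precharges=2
Acc 6: bank1 row1 -> MISS (open row1); precharges=3
Acc 7: bank2 row3 -> HIT
Acc 8: bank0 row4 -> MISS (open row4); precharges=4
Acc 9: bank2 row3 -> HIT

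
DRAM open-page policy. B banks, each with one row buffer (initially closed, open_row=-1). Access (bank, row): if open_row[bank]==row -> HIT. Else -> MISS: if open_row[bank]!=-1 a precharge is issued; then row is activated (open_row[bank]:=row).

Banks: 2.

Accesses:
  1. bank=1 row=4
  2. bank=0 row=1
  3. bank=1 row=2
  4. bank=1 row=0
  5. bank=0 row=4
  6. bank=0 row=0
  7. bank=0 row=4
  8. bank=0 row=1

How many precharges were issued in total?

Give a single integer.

Answer: 6

Derivation:
Acc 1: bank1 row4 -> MISS (open row4); precharges=0
Acc 2: bank0 row1 -> MISS (open row1); precharges=0
Acc 3: bank1 row2 -> MISS (open row2); precharges=1
Acc 4: bank1 row0 -> MISS (open row0); precharges=2
Acc 5: bank0 row4 -> MISS (open row4); precharges=3
Acc 6: bank0 row0 -> MISS (open row0); precharges=4
Acc 7: bank0 row4 -> MISS (open row4); precharges=5
Acc 8: bank0 row1 -> MISS (open row1); precharges=6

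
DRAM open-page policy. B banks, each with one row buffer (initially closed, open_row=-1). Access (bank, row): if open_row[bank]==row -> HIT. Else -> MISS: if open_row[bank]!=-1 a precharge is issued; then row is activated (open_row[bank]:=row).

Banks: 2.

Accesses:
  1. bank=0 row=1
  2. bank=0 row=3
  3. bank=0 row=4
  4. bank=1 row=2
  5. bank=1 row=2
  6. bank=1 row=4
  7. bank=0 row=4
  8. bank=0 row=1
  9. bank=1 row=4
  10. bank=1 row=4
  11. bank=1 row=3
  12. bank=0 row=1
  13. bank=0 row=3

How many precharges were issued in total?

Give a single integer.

Answer: 6

Derivation:
Acc 1: bank0 row1 -> MISS (open row1); precharges=0
Acc 2: bank0 row3 -> MISS (open row3); precharges=1
Acc 3: bank0 row4 -> MISS (open row4); precharges=2
Acc 4: bank1 row2 -> MISS (open row2); precharges=2
Acc 5: bank1 row2 -> HIT
Acc 6: bank1 row4 -> MISS (open row4); precharges=3
Acc 7: bank0 row4 -> HIT
Acc 8: bank0 row1 -> MISS (open row1); precharges=4
Acc 9: bank1 row4 -> HIT
Acc 10: bank1 row4 -> HIT
Acc 11: bank1 row3 -> MISS (open row3); precharges=5
Acc 12: bank0 row1 -> HIT
Acc 13: bank0 row3 -> MISS (open row3); precharges=6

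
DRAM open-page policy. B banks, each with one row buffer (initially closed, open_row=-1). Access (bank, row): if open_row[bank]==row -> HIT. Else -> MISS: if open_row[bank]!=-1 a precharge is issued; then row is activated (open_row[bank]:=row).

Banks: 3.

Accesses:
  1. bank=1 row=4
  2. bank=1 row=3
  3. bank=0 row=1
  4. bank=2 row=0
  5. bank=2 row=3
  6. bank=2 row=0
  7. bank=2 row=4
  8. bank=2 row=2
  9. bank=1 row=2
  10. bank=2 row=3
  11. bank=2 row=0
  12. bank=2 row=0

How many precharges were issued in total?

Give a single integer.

Acc 1: bank1 row4 -> MISS (open row4); precharges=0
Acc 2: bank1 row3 -> MISS (open row3); precharges=1
Acc 3: bank0 row1 -> MISS (open row1); precharges=1
Acc 4: bank2 row0 -> MISS (open row0); precharges=1
Acc 5: bank2 row3 -> MISS (open row3); precharges=2
Acc 6: bank2 row0 -> MISS (open row0); precharges=3
Acc 7: bank2 row4 -> MISS (open row4); precharges=4
Acc 8: bank2 row2 -> MISS (open row2); precharges=5
Acc 9: bank1 row2 -> MISS (open row2); precharges=6
Acc 10: bank2 row3 -> MISS (open row3); precharges=7
Acc 11: bank2 row0 -> MISS (open row0); precharges=8
Acc 12: bank2 row0 -> HIT

Answer: 8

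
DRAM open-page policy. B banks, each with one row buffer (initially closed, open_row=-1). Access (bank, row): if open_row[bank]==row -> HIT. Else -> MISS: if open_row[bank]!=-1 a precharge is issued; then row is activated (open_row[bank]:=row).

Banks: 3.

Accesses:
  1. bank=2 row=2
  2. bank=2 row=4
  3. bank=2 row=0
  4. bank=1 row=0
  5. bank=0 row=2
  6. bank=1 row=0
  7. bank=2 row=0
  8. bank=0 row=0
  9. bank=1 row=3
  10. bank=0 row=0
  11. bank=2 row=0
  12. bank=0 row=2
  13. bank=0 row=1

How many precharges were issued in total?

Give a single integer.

Answer: 6

Derivation:
Acc 1: bank2 row2 -> MISS (open row2); precharges=0
Acc 2: bank2 row4 -> MISS (open row4); precharges=1
Acc 3: bank2 row0 -> MISS (open row0); precharges=2
Acc 4: bank1 row0 -> MISS (open row0); precharges=2
Acc 5: bank0 row2 -> MISS (open row2); precharges=2
Acc 6: bank1 row0 -> HIT
Acc 7: bank2 row0 -> HIT
Acc 8: bank0 row0 -> MISS (open row0); precharges=3
Acc 9: bank1 row3 -> MISS (open row3); precharges=4
Acc 10: bank0 row0 -> HIT
Acc 11: bank2 row0 -> HIT
Acc 12: bank0 row2 -> MISS (open row2); precharges=5
Acc 13: bank0 row1 -> MISS (open row1); precharges=6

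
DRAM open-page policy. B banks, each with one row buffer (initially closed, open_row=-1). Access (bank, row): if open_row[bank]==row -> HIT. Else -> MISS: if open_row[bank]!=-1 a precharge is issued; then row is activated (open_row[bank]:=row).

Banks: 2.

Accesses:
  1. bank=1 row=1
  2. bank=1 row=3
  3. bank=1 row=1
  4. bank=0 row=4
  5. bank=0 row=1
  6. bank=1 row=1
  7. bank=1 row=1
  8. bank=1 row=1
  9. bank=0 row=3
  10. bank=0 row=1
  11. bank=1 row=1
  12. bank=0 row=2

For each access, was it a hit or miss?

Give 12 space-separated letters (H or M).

Answer: M M M M M H H H M M H M

Derivation:
Acc 1: bank1 row1 -> MISS (open row1); precharges=0
Acc 2: bank1 row3 -> MISS (open row3); precharges=1
Acc 3: bank1 row1 -> MISS (open row1); precharges=2
Acc 4: bank0 row4 -> MISS (open row4); precharges=2
Acc 5: bank0 row1 -> MISS (open row1); precharges=3
Acc 6: bank1 row1 -> HIT
Acc 7: bank1 row1 -> HIT
Acc 8: bank1 row1 -> HIT
Acc 9: bank0 row3 -> MISS (open row3); precharges=4
Acc 10: bank0 row1 -> MISS (open row1); precharges=5
Acc 11: bank1 row1 -> HIT
Acc 12: bank0 row2 -> MISS (open row2); precharges=6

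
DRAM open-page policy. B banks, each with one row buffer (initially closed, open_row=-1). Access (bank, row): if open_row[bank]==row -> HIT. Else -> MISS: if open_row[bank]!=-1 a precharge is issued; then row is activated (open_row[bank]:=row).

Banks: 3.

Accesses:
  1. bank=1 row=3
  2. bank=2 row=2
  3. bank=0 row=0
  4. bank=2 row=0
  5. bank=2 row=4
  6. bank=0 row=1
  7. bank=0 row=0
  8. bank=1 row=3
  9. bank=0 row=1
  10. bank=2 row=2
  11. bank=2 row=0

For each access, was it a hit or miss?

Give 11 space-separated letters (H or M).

Answer: M M M M M M M H M M M

Derivation:
Acc 1: bank1 row3 -> MISS (open row3); precharges=0
Acc 2: bank2 row2 -> MISS (open row2); precharges=0
Acc 3: bank0 row0 -> MISS (open row0); precharges=0
Acc 4: bank2 row0 -> MISS (open row0); precharges=1
Acc 5: bank2 row4 -> MISS (open row4); precharges=2
Acc 6: bank0 row1 -> MISS (open row1); precharges=3
Acc 7: bank0 row0 -> MISS (open row0); precharges=4
Acc 8: bank1 row3 -> HIT
Acc 9: bank0 row1 -> MISS (open row1); precharges=5
Acc 10: bank2 row2 -> MISS (open row2); precharges=6
Acc 11: bank2 row0 -> MISS (open row0); precharges=7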